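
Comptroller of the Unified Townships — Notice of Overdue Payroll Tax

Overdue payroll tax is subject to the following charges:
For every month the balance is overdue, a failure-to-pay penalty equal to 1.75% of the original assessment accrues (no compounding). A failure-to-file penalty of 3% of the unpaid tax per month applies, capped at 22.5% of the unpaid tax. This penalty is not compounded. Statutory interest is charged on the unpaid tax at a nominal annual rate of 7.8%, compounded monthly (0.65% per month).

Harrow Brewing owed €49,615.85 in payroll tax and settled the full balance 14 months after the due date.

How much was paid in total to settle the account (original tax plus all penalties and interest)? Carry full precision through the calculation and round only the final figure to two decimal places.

€77,646.15

Failure-to-file: 14 × 3% × €49,615.85 = €20,838.66…, capped at 22.5% × €49,615.85 = €11,163.57…
Failure-to-pay penalty: 14 × 1.75% × €49,615.85 = €12,155.88…
Interest: €49,615.85 × ((1 + 0.0065)^14 − 1) = €49,615.85 × 0.0949465… = €4,710.8525…
Total = €49,615.85 + €23,319.4495 + €4,710.8525… = €77,646.15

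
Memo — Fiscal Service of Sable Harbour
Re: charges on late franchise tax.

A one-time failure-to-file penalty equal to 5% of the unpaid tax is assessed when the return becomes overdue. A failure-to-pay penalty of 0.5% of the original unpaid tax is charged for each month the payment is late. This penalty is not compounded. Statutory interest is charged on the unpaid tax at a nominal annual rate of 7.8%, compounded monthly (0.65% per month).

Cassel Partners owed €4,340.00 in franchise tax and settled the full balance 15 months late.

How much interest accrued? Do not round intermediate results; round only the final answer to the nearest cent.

Interest: €4,340.00 × ((1 + 0.0065)^15 − 1) = €4,340.00 × 0.1020637… = €442.9564…

€442.96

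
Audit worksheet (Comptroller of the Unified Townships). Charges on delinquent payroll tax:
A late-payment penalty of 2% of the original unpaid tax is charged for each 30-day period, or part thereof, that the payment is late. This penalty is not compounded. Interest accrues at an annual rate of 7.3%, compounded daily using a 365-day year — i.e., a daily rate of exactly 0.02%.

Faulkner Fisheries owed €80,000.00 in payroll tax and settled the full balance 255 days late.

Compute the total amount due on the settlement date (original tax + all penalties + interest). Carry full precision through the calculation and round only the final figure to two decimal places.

Penalty periods: ⌈255/30⌉ = 9; penalty = 9 × 2% × €80,000.00 = €14,400.00
Interest: €80,000.00 × ((1 + 0.0002)^255 − 1) = €80,000.00 × 0.05231753… = €4,185.4022…
Total = €80,000.00 + €14,400.0000 + €4,185.4022… = €98,585.40

€98,585.40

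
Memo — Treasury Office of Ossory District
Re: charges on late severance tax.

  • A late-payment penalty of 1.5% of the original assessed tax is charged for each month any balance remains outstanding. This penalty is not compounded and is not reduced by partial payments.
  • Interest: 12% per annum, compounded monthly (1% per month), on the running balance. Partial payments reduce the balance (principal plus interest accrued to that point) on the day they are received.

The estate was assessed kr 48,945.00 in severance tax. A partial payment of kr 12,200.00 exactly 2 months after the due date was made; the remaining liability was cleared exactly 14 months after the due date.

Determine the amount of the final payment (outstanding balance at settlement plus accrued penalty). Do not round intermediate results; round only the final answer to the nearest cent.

Balance at month 2: kr 48,945.0000 × (1 + 0.01)^2 = kr 49,928.7945
After kr 12,200.00 payment: kr 49,928.7945 − kr 12,200.00 = kr 37,728.7945
Balance at month 14: kr 37,728.7945 × (1 + 0.01)^12 = kr 42,513.7500…
Penalty: 14 × 1.5% × kr 48,945.00 = kr 10,278.45
Final settlement = outstanding balance + penalty = kr 42,513.7500… + kr 10,278.45 = kr 52,792.20

kr 52,792.20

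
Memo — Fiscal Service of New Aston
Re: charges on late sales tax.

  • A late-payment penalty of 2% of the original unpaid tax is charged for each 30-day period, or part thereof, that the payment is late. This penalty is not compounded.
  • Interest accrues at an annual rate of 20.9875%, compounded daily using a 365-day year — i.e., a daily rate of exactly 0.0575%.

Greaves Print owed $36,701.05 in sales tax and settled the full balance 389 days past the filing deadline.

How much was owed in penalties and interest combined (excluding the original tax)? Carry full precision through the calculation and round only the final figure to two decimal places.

Penalty periods: ⌈389/30⌉ = 13; penalty = 13 × 2% × $36,701.05 = $9,542.27…
Interest: $36,701.05 × ((1 + 0.000575)^389 − 1) = $36,701.05 × 0.25058409… = $9,196.6994…
Penalties + interest = $9,542.2730 + $9,196.6994… = $18,738.97

$18,738.97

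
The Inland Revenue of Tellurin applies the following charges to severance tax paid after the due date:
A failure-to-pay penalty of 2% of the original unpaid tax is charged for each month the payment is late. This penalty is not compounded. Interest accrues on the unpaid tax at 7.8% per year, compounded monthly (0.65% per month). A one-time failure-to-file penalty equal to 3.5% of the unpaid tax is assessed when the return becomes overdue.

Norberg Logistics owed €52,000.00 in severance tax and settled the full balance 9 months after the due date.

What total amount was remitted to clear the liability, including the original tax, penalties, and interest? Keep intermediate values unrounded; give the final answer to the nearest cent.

Failure-to-file penalty: 3.5% × €52,000.00 = €1,820.00
Failure-to-pay penalty = 2% × €52,000.00 × 9 mo = €9,360.00
Interest: €52,000.00 × ((1 + 0.0065)^9 − 1) = €52,000.00 × 0.0600443… = €3,122.3033…
Total = €52,000.00 + €11,180.0000 + €3,122.3033… = €66,302.30

€66,302.30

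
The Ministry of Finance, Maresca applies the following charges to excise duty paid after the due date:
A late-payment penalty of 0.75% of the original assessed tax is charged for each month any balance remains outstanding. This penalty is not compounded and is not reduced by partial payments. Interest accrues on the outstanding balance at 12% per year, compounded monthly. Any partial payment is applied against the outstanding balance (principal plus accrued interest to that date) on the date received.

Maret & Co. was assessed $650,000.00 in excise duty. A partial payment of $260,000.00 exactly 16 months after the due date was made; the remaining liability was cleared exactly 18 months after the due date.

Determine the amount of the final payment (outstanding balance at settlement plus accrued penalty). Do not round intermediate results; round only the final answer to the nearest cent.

$600,019.86

Monthly rate = 12% ÷ 12 = 1%
Balance at month 16: $650,000.0000 × (1 + 0.01)^16 = $762,176.1192…
After $260,000.00 payment: $762,176.1192… − $260,000.00 = $502,176.1192…
Balance at month 18: $502,176.1192… × (1 + 0.01)^2 = $512,269.8592…
Penalty: 18 × 0.75% × $650,000.00 = $87,750.00
Final settlement = outstanding balance + penalty = $512,269.8592… + $87,750.00 = $600,019.86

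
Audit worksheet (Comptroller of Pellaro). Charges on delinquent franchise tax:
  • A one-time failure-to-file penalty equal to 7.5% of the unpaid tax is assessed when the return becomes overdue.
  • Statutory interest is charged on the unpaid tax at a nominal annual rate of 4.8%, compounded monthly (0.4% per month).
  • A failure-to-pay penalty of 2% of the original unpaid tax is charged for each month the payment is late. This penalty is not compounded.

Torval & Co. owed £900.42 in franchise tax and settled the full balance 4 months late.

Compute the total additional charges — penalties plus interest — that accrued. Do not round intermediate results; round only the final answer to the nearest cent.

£154.06

Failure-to-file penalty: 7.5% × £900.42 = £67.53…
Failure-to-pay penalty = 2% × £900.42 × 4 mo = £72.03…
Interest: £900.42 × ((1 + 0.004)^4 − 1) = £900.42 × 0.0160963… = £14.4934…
Penalties + interest = £139.5651 + £14.4934… = £154.06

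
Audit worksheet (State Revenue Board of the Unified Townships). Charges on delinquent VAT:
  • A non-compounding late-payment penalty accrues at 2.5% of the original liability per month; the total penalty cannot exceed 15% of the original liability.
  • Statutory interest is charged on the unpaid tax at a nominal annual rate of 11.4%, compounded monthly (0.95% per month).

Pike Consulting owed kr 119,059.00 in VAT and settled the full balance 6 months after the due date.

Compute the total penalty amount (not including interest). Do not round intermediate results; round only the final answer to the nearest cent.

kr 17,858.85

Penalty (uncapped): 6 × 2.5% × kr 119,059.00 = kr 17,858.85; cap = 15% × kr 119,059.00 = kr 17,858.85 → penalty = kr 17,858.85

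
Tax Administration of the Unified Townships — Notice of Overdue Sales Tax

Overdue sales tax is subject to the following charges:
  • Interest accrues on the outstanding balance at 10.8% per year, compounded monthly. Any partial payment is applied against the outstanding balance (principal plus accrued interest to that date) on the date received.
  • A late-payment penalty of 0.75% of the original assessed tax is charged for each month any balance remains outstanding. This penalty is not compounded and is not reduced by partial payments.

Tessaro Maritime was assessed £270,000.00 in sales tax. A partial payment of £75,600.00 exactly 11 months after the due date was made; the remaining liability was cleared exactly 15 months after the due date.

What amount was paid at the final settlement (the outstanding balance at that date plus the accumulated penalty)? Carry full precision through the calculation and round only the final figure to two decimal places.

£260,854.81

Monthly rate = 10.8% ÷ 12 = 0.9%
Balance at month 11: £270,000.0000 × (1 + 0.009)^11 = £297,965.9190…
After £75,600.00 payment: £297,965.9190… − £75,600.00 = £222,365.9190…
Balance at month 15: £222,365.9190… × (1 + 0.009)^4 = £230,479.8118…
Penalty: 15 × 0.75% × £270,000.00 = £30,375.00
Final settlement = outstanding balance + penalty = £230,479.8118… + £30,375.00 = £260,854.81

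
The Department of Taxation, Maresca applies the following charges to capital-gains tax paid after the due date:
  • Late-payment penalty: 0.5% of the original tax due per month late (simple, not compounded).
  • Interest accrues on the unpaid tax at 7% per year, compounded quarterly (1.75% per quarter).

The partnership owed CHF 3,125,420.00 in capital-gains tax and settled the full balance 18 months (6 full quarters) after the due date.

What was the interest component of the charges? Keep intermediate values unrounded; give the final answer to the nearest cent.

CHF 342,865.93

Interest: CHF 3,125,420.00 × ((1 + 0.0175)^6 − 1) = CHF 3,125,420.00 × 0.1097024… = CHF 342,865.9319…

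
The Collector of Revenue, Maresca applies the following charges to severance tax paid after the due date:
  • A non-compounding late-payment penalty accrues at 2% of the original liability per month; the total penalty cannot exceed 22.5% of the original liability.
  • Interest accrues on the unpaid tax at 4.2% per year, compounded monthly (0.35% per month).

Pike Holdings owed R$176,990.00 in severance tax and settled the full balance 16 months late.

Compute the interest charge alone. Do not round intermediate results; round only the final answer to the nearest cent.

Interest: R$176,990.00 × ((1 + 0.0035)^16 − 1) = R$176,990.00 × 0.0574943… = R$10,175.9136…

R$10,175.91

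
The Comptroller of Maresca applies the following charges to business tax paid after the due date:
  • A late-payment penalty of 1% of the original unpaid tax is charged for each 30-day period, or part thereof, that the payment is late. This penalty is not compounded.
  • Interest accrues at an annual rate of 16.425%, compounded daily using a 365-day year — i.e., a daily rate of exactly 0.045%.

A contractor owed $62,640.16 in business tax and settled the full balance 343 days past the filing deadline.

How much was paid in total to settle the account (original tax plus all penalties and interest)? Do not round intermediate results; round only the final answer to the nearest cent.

Penalty periods: ⌈343/30⌉ = 12; penalty = 12 × 1% × $62,640.16 = $7,516.82…
Interest: $62,640.16 × ((1 + 0.00045)^343 − 1) = $62,640.16 × 0.16685872… = $10,452.0568…
Total = $62,640.16 + $7,516.8192 + $10,452.0568… = $80,609.04

$80,609.04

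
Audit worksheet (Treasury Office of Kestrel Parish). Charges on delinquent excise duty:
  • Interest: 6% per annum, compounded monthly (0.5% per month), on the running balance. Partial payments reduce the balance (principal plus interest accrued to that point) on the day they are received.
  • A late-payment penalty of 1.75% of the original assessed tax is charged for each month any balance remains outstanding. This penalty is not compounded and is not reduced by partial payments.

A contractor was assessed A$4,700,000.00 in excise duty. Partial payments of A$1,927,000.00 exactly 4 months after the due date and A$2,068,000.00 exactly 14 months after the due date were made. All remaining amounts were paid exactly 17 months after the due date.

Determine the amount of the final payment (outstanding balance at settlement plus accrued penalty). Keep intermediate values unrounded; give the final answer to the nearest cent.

A$2,358,878.82

Balance at month 4: A$4,700,000.0000 × (1 + 0.005)^4 = A$4,794,707.3529…
After A$1,927,000.00 payment: A$4,794,707.3529… − A$1,927,000.00 = A$2,867,707.3529…
Balance at month 14: A$2,867,707.3529… × (1 + 0.005)^10 = A$3,014,362.2856…
After A$2,068,000.00 payment: A$3,014,362.2856… − A$2,068,000.00 = A$946,362.2856…
Balance at month 17: A$946,362.2856… × (1 + 0.005)^3 = A$960,628.8154…
Penalty: 17 × 1.75% × A$4,700,000.00 = A$1,398,250.00
Final settlement = outstanding balance + penalty = A$960,628.8154… + A$1,398,250.00 = A$2,358,878.82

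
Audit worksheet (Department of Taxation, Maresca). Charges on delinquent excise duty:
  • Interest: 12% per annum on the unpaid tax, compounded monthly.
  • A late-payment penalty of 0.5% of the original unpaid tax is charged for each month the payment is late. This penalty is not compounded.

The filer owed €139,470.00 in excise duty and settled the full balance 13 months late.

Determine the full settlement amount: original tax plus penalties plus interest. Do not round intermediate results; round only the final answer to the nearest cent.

Late-payment penalty = 0.5% × €139,470.00 × 13 mo = €9,065.55
Interest (12%/yr ÷ 12 = 1%/month): €139,470.00 × ((1 + 0.01)^13 − 1) = €19,259.8698…
Total = €139,470.00 + €9,065.5500 + €19,259.8698… = €167,795.42

€167,795.42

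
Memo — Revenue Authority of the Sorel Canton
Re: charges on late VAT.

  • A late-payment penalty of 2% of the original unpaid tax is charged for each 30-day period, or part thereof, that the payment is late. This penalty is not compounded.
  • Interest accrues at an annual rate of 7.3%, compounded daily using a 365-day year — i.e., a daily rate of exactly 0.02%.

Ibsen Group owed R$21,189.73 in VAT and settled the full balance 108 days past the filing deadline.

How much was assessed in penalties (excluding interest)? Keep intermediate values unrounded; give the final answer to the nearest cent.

Penalty periods: ⌈108/30⌉ = 4; penalty = 4 × 2% × R$21,189.73 = R$1,695.18…

R$1,695.18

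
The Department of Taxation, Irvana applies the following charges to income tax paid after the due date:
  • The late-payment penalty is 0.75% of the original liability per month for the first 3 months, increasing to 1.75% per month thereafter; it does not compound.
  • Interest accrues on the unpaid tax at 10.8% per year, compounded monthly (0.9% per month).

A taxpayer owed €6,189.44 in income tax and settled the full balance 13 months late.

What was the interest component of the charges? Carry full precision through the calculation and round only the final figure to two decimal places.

€764.59

Interest: €6,189.44 × ((1 + 0.009)^13 − 1) = €6,189.44 × 0.1235313… = €764.5893…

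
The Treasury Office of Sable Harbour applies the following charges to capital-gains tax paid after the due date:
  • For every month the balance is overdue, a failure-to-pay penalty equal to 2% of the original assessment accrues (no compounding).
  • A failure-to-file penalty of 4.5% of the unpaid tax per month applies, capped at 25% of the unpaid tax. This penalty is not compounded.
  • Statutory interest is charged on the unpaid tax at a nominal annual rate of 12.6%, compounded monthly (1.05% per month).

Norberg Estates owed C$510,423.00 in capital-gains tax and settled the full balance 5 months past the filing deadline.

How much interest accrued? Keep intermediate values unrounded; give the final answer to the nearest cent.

Interest: C$510,423.00 × ((1 + 0.0105)^5 − 1) = C$510,423.00 × 0.0536141… = C$27,365.8887…

C$27,365.89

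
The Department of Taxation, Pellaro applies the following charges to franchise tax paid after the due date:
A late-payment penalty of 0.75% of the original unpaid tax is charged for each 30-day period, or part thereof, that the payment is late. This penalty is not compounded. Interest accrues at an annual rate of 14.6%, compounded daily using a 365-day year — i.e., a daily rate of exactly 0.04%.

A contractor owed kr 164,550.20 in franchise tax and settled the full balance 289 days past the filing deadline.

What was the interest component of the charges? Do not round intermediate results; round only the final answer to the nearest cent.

Interest: kr 164,550.20 × ((1 + 0.0004)^289 − 1) = kr 164,550.20 × 0.12252082… = kr 20,160.8250…

kr 20,160.83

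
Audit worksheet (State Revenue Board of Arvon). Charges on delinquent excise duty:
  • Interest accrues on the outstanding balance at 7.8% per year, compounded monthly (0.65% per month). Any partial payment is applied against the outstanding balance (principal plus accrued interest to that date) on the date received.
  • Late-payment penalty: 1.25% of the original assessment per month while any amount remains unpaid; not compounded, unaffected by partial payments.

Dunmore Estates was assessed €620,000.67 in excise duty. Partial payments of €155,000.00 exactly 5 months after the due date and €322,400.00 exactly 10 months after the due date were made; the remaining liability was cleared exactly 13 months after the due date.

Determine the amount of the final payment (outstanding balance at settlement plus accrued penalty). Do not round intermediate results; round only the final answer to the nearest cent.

Balance at month 5: €620,000.6700 × (1 + 0.0065)^5 = €640,414.3503…
After €155,000.00 payment: €640,414.3503… − €155,000.00 = €485,414.3503…
Balance at month 10: €485,414.3503… × (1 + 0.0065)^5 = €501,396.7416…
After €322,400.00 payment: €501,396.7416… − €322,400.00 = €178,996.7416…
Balance at month 13: €178,996.7416… × (1 + 0.0065)^3 = €182,509.9151…
Penalty: 13 × 1.25% × €620,000.67 = €100,750.11…
Final settlement = outstanding balance + penalty = €182,509.9151… + €100,750.11… = €283,260.02

€283,260.02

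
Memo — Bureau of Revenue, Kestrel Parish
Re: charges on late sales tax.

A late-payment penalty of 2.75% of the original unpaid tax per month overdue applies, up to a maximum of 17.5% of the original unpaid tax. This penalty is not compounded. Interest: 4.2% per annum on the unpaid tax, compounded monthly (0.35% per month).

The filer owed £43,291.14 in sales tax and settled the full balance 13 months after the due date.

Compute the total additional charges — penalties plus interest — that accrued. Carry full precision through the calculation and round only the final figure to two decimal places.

£9,587.60

Penalty (uncapped): 13 × 2.75% × £43,291.14 = £15,476.58…; cap = 17.5% × £43,291.14 = £7,575.95… → penalty = £7,575.95…
Interest: £43,291.14 × ((1 + 0.0035)^13 − 1) = £43,291.14 × 0.0464679… = £2,011.6471…
Penalties + interest = £7,575.9495 + £2,011.6471… = £9,587.60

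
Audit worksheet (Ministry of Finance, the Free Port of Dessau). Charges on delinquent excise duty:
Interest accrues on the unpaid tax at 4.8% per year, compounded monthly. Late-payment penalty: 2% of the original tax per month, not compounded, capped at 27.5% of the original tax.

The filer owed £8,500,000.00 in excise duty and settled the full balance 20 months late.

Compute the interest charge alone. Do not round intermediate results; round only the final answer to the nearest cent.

£706,470.84

Interest (4.8%/yr ÷ 12 = 0.4%/month): £8,500,000.00 × ((1 + 0.004)^20 − 1) = £706,470.8390…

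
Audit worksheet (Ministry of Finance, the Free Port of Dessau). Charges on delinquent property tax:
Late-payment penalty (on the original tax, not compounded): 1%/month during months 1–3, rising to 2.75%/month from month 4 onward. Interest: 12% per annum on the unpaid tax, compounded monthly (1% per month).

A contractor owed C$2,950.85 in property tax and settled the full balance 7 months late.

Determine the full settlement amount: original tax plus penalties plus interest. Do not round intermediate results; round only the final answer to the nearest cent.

Penalty, months 1–3: 3 × 1% × C$2,950.85 = C$88.53…
Penalty, months 4–7: 4 × 2.75% × C$2,950.85 = C$324.59…
Interest: C$2,950.85 × ((1 + 0.01)^7 − 1) = C$2,950.85 × 0.0721354… = C$212.8606…
Total = C$2,950.85 + C$413.1190 + C$212.8606… = C$3,576.83

C$3,576.83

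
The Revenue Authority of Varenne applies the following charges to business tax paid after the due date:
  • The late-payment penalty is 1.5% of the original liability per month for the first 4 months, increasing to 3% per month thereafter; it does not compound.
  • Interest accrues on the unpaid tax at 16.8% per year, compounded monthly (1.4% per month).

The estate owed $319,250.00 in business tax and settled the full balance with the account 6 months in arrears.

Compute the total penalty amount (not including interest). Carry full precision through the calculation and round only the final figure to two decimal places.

$38,310.00

Penalty, months 1–4: 4 × 1.5% × $319,250.00 = $19,155.00
Penalty, months 5–6: 2 × 3% × $319,250.00 = $19,155.00
Total penalty = $19,155.00 + $19,155.00 = $38,310.00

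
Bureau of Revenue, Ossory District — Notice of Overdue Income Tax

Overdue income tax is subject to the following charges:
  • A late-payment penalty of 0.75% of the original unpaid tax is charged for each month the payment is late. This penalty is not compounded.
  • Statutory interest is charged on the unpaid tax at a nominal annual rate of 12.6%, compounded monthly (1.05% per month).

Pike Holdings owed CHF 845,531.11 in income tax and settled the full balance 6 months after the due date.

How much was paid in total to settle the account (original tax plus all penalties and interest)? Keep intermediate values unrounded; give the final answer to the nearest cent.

CHF 938,266.50

Late-payment penalty: 6 × 0.75% × CHF 845,531.11 = CHF 38,048.90…
Interest: CHF 845,531.11 × ((1 + 0.0105)^6 − 1) = CHF 845,531.11 × 0.0646771… = CHF 54,686.4880…
Total = CHF 845,531.11 + CHF 38,048.9000… + CHF 54,686.4880… = CHF 938,266.50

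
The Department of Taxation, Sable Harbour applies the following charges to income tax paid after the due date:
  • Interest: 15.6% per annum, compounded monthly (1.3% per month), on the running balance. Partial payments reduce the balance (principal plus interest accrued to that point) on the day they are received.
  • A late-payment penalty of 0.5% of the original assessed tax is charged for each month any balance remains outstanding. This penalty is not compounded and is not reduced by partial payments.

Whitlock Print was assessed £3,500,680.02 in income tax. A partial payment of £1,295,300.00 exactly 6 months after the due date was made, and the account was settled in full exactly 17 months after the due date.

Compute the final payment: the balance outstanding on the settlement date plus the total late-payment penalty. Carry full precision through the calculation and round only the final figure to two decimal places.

£3,164,774.13

Balance at month 6: £3,500,680.0200 × (1 + 0.013)^6 = £3,782,762.6129…
After £1,295,300.00 payment: £3,782,762.6129… − £1,295,300.00 = £2,487,462.6129…
Balance at month 17: £2,487,462.6129… × (1 + 0.013)^11 = £2,867,216.3261…
Penalty: 17 × 0.5% × £3,500,680.02 = £297,557.80…
Final settlement = outstanding balance + penalty = £2,867,216.3261… + £297,557.80… = £3,164,774.13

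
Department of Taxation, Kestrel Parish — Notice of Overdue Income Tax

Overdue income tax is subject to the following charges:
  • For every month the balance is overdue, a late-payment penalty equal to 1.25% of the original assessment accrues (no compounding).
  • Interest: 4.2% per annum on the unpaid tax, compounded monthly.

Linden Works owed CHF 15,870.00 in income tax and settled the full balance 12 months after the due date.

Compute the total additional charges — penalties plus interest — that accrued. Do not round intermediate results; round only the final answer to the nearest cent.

CHF 3,060.02

Late-payment penalty = 1.25% × CHF 15,870.00 × 12 mo = CHF 2,380.50
Interest (4.2%/yr ÷ 12 = 0.35%/month): CHF 15,870.00 × ((1 + 0.0035)^12 − 1) = CHF 679.5218…
Penalties + interest = CHF 2,380.5000 + CHF 679.5218… = CHF 3,060.02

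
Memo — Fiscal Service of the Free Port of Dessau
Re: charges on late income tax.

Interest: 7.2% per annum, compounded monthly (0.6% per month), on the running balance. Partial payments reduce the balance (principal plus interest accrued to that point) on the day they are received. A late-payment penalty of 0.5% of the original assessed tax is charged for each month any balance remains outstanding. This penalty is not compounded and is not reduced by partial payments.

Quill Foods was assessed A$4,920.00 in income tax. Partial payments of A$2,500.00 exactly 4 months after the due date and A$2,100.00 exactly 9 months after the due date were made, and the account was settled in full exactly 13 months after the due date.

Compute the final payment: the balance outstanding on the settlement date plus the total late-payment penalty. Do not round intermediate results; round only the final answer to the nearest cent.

Balance at month 4: A$4,920.0000 × (1 + 0.006)^4 = A$5,039.1470…
After A$2,500.00 payment: A$5,039.1470… − A$2,500.00 = A$2,539.1470…
Balance at month 9: A$2,539.1470… × (1 + 0.006)^5 = A$2,616.2410…
After A$2,100.00 payment: A$2,616.2410… − A$2,100.00 = A$516.2410…
Balance at month 13: A$516.2410… × (1 + 0.006)^4 = A$528.7427…
Penalty: 13 × 0.5% × A$4,920.00 = A$319.80
Final settlement = outstanding balance + penalty = A$528.7427… + A$319.80 = A$848.54

A$848.54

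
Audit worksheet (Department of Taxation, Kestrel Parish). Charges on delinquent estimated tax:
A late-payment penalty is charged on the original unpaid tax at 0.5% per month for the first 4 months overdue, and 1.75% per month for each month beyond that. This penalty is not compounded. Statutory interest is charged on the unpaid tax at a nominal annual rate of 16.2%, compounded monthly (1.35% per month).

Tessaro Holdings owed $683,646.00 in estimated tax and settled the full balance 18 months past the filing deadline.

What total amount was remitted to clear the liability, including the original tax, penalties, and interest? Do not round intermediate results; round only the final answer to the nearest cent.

Penalty, months 1–4: 4 × 0.5% × $683,646.00 = $13,672.92
Penalty, months 5–18: 14 × 1.75% × $683,646.00 = $167,493.27
Interest: $683,646.00 × ((1 + 0.0135)^18 − 1) = $683,646.00 × 0.2729975… = $186,633.6564…
Total = $683,646.00 + $181,166.1900 + $186,633.6564… = $1,051,445.85

$1,051,445.85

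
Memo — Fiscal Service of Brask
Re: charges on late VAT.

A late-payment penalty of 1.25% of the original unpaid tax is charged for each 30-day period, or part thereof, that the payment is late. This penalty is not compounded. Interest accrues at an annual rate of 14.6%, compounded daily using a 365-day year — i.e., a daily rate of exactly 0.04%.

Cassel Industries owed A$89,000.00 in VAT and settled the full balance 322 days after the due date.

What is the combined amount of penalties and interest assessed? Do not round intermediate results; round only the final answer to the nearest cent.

Penalty periods: ⌈322/30⌉ = 11; penalty = 11 × 1.25% × A$89,000.00 = A$12,237.50
Interest: A$89,000.00 × ((1 + 0.0004)^322 − 1) = A$89,000.00 × 0.13743332… = A$12,231.5651…
Penalties + interest = A$12,237.5000 + A$12,231.5651… = A$24,469.07

A$24,469.07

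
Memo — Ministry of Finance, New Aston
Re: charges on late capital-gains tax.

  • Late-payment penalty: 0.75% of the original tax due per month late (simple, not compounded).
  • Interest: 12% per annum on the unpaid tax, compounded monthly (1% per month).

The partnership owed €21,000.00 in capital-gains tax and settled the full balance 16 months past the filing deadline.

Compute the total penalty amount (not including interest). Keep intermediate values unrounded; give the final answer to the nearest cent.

€2,520.00

Late-payment penalty: 16 × 0.75% × €21,000.00 = €2,520.00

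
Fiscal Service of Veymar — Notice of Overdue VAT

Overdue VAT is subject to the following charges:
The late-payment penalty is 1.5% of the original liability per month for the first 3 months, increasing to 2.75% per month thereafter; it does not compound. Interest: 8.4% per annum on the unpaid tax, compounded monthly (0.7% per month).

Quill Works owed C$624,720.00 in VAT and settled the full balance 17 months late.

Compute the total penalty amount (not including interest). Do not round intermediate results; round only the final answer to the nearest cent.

Penalty, months 1–3: 3 × 1.5% × C$624,720.00 = C$28,112.40
Penalty, months 4–17: 14 × 2.75% × C$624,720.00 = C$240,517.20
Total penalty = C$28,112.40 + C$240,517.20 = C$268,629.60

C$268,629.60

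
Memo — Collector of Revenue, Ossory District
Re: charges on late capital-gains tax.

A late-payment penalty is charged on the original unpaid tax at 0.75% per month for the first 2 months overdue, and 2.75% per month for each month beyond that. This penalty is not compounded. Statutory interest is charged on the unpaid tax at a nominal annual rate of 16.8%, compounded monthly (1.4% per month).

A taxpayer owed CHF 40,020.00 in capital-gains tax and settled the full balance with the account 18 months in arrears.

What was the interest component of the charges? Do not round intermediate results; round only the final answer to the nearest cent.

Interest: CHF 40,020.00 × ((1 + 0.014)^18 − 1) = CHF 40,020.00 × 0.2843494… = CHF 11,379.6633…

CHF 11,379.66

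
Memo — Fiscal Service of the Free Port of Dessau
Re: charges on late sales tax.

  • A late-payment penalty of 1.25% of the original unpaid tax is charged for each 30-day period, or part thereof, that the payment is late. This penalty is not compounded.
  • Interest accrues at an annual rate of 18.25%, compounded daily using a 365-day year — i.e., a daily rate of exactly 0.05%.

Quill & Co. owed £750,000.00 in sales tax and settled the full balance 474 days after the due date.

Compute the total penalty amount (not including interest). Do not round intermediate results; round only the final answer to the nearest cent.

£150,000.00

Penalty periods: ⌈474/30⌉ = 16; penalty = 16 × 1.25% × £750,000.00 = £150,000.00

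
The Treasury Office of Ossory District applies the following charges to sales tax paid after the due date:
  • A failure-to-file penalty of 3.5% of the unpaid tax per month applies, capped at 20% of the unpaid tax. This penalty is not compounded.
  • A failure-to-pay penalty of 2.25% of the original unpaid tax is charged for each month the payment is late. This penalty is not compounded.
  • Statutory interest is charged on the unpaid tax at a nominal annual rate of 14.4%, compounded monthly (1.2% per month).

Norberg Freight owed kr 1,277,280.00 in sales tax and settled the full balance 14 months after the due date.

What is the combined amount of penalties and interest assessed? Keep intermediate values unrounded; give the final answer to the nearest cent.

Failure-to-file: 14 × 3.5% × kr 1,277,280.00 = kr 625,867.20, capped at 20% × kr 1,277,280.00 = kr 255,456.00
Failure-to-pay penalty = 2.25% × kr 1,277,280.00 × 14 mo = kr 402,343.20
Interest: kr 1,277,280.00 × ((1 + 0.012)^14 − 1) = kr 1,277,280.00 × 0.1817543… = kr 232,151.0761…
Penalties + interest = kr 657,799.2000 + kr 232,151.0761… = kr 889,950.28

kr 889,950.28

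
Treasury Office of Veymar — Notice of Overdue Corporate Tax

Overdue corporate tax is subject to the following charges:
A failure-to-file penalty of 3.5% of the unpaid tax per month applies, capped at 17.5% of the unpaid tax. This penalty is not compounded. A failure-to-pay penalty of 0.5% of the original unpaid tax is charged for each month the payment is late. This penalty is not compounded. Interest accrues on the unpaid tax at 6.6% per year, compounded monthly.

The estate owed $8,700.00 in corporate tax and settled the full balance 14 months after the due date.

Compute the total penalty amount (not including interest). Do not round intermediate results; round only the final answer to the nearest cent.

$2,131.50

Failure-to-file: 14 × 3.5% × $8,700.00 = $4,263.00, capped at 17.5% × $8,700.00 = $1,522.50
Failure-to-pay penalty: 14 × 0.5% × $8,700.00 = $609.00
Total penalty = $1,522.50 + $609.00 = $2,131.50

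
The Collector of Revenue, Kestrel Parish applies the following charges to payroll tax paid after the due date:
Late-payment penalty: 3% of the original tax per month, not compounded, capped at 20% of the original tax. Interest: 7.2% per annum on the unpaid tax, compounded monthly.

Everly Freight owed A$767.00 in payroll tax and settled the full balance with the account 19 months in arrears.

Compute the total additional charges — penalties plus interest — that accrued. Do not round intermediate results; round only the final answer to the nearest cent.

A$245.72

Penalty (uncapped): 19 × 3% × A$767.00 = A$437.19; cap = 20% × A$767.00 = A$153.40 → penalty = A$153.40
Interest (7.2%/yr ÷ 12 = 0.6%/month): A$767.00 × ((1 + 0.006)^19 − 1) = A$92.3241…
Penalties + interest = A$153.4000 + A$92.3241… = A$245.72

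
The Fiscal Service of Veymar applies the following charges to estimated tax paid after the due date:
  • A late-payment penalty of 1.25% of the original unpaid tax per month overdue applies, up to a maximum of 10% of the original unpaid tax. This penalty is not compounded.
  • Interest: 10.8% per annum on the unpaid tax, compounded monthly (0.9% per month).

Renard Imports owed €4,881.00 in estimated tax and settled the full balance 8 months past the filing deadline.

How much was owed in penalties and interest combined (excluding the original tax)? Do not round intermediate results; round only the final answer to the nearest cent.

Penalty (uncapped): 8 × 1.25% × €4,881.00 = €488.10; cap = 10% × €4,881.00 = €488.10 → penalty = €488.10
Interest: €4,881.00 × ((1 + 0.009)^8 − 1) = €4,881.00 × 0.0743093… = €362.7036…
Penalties + interest = €488.1000 + €362.7036… = €850.80

€850.80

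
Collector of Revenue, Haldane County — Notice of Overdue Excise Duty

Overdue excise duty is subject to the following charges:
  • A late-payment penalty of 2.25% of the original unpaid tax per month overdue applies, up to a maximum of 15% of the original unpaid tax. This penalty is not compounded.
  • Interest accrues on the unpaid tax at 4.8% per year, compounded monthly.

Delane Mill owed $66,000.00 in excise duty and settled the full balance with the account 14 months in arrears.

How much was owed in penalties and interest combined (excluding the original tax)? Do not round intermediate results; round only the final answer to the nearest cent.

Penalty (uncapped): 14 × 2.25% × $66,000.00 = $20,790.00; cap = 15% × $66,000.00 = $9,900.00 → penalty = $9,900.00
Interest (4.8%/yr ÷ 12 = 0.4%/month): $66,000.00 × ((1 + 0.004)^14 − 1) = $3,793.6506…
Penalties + interest = $9,900.0000 + $3,793.6506… = $13,693.65

$13,693.65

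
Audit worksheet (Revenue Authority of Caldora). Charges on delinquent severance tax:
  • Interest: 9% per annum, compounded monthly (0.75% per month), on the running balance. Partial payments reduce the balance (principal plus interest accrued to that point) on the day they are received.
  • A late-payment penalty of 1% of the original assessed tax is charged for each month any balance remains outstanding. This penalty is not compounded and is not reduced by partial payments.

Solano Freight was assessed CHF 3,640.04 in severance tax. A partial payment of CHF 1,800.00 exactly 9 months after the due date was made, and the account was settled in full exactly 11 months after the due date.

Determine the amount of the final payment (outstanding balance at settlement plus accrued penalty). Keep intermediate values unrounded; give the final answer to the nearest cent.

Balance at month 9: CHF 3,640.0400 × (1 + 0.0075)^9 = CHF 3,893.2442…
After CHF 1,800.00 payment: CHF 3,893.2442… − CHF 1,800.00 = CHF 2,093.2442…
Balance at month 11: CHF 2,093.2442… × (1 + 0.0075)^2 = CHF 2,124.7606…
Penalty: 11 × 1% × CHF 3,640.04 = CHF 400.40…
Final settlement = outstanding balance + penalty = CHF 2,124.7606… + CHF 400.40… = CHF 2,525.17

CHF 2,525.17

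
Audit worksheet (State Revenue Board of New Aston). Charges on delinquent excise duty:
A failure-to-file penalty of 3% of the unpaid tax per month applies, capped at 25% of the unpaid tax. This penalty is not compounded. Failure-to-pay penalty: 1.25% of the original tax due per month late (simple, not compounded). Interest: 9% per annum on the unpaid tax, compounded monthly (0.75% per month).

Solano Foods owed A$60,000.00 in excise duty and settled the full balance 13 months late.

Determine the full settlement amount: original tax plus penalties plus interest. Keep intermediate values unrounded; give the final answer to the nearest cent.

A$90,870.63

Failure-to-file: 13 × 3% × A$60,000.00 = A$23,400.00, capped at 25% × A$60,000.00 = A$15,000.00
Failure-to-pay penalty: 13 × 1.25% × A$60,000.00 = A$9,750.00
Interest: A$60,000.00 × ((1 + 0.0075)^13 − 1) = A$60,000.00 × 0.1020104… = A$6,120.6270…
Total = A$60,000.00 + A$24,750.0000 + A$6,120.6270… = A$90,870.63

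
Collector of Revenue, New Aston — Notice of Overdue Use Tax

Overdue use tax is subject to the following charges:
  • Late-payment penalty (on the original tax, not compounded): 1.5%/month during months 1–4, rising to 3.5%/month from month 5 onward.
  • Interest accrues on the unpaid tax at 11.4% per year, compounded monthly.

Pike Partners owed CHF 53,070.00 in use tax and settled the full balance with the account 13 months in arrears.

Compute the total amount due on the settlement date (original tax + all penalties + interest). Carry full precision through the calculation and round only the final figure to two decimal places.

CHF 79,912.31

Penalty, months 1–4: 4 × 1.5% × CHF 53,070.00 = CHF 3,184.20
Penalty, months 5–13: 9 × 3.5% × CHF 53,070.00 = CHF 16,717.05
Interest (11.4%/yr ÷ 12 = 0.95%/month): CHF 53,070.00 × ((1 + 0.0095)^13 − 1) = CHF 6,941.0589…
Total = CHF 53,070.00 + CHF 19,901.2500 + CHF 6,941.0589… = CHF 79,912.31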